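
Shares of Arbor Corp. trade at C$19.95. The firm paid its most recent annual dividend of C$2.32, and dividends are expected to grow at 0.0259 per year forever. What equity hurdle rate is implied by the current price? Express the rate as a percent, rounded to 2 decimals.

Rearranging the constant-growth DDM: r = D₁/P₀ + g.
D₁ = 2.32 × (1 + 0.0259) = 2.3801.
r = 2.3801 / 19.95 + 0.0259 = 0.11930 + 0.0259 = 0.14520

14.52%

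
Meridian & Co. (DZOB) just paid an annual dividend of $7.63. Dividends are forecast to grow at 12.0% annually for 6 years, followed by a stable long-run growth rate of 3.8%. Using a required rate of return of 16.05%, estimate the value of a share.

$92.74

Two-stage DDM. Project D₁…D_6 at 0.12, terminal growth 0.038, discount at r = 0.1605.
D_1 = 8.5456
D_2 = 9.5711
D_3 = 10.7196
D_4 = 12.0060
D_5 = 13.4467
D_6 = 15.0603
Terminal value at t=6: TV = D_7/(r−g) = 15.6326/(0.1605−0.038) = 127.6127
P₀ = 8.5456/(1+0.1605)^1 + 9.5711/(1+0.1605)^2 + 10.7196/(1+0.1605)^3 + 12.0060/(1+0.1605)^4 + 13.4467/(1+0.1605)^5 + 15.0603/(1+0.1605)^6 + 127.6127/(1+0.1605)^6 = 92.7447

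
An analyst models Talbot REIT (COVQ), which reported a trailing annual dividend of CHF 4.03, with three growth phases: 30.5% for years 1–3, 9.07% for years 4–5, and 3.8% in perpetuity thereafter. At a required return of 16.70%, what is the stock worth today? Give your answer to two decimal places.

CHF 64.98

Three-stage DDM. Project D₁…D_5; terminal Gordon value at t=5 with g = 0.038; discount at r = 0.167.
D_1 = 5.2591
D_2 = 6.8632
D_3 = 8.9565
D_4 = 9.7688
D_5 = 10.6548
TV_5 = 11.0597/(0.167−0.038) = 85.7343
P₀ = Σ Dₜ/(1+r)ᵗ + TV_5/(1+r)^5 = 64.9805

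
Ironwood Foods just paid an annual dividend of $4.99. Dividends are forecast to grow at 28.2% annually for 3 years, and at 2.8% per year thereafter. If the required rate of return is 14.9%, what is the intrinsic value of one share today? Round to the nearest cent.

$77.60

Two-stage DDM. Project D₁…D_3 at 0.282, terminal growth 0.028, discount at r = 0.149.
D_1 = 6.3972
D_2 = 8.2012
D_3 = 10.5139
Terminal value at t=3: TV = D_4/(r−g) = 10.8083/(0.149−0.028) = 89.3249
P₀ = 6.3972/(1+0.149)^1 + 8.2012/(1+0.149)^2 + 10.5139/(1+0.149)^3 + 89.3249/(1+0.149)^3 = 77.5968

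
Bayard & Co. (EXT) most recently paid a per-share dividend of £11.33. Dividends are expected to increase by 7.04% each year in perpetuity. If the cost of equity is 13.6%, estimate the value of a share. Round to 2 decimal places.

£184.87

Gordon growth model: P₀ = D₁/(r − g). D₁ = 11.33 × (1 + 0.0704) = 12.1276.
P₀ = 12.1276 / (0.136 − 0.0704) = 12.1276 / 0.0656 = 184.8724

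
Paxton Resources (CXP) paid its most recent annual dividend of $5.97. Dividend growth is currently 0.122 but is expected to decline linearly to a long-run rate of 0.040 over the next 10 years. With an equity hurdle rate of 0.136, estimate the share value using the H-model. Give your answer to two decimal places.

H-model: P₀ = D₀[(1+g_L) + H(g_S−g_L)]/(r−g_L), with H = 10/2 = 5.
P₀ = 5.97 × [(1+0.04) + 5×(0.122−0.04)] / (0.136−0.04)
   = 5.97 × 1.4500 / 0.096 = 90.1719

$90.17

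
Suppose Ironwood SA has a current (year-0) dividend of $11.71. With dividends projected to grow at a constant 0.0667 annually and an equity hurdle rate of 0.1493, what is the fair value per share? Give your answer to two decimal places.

$151.22

Gordon growth model: P₀ = D₁/(r − g). D₁ = 11.71 × (1 + 0.0667) = 12.4911.
P₀ = 12.4911 / (0.1493 − 0.0667) = 12.4911 / 0.0826 = 151.2235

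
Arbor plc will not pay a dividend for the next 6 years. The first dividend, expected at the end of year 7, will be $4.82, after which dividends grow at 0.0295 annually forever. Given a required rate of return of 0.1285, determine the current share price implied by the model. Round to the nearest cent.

Deferred-dividend DDM. At t=6 the remaining stream is a growing perpetuity with first payment D_7 = 4.82.
V_6 = D_7/(r−g) = 4.82/(0.1285−0.0295) = 48.6869
P₀ = V_6/(1+r)^6 = 48.6869/(1+0.1285)^6 = 23.5723

$23.57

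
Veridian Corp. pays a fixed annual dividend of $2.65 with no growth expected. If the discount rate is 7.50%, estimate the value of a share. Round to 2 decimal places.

Zero-growth DDM (perpetuity): P₀ = D/r = 2.65 / 0.075 = 35.3333

$35.33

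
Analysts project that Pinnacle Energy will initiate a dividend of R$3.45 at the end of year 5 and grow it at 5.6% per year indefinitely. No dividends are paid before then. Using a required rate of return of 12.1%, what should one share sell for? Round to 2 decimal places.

R$33.61

Deferred-dividend DDM. At t=4 the remaining stream is a growing perpetuity with first payment D_5 = 3.45.
V_4 = D_5/(r−g) = 3.45/(0.121−0.056) = 53.0769
P₀ = V_4/(1+r)^4 = 53.0769/(1+0.121)^4 = 33.6111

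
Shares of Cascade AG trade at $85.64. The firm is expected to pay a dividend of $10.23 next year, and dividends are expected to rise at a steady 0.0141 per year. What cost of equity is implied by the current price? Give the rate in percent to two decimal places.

Rearranging the constant-growth DDM: r = D₁/P₀ + g.
r = 10.2300 / 85.64 + 0.0141 = 0.11945 + 0.0141 = 0.13355

13.36%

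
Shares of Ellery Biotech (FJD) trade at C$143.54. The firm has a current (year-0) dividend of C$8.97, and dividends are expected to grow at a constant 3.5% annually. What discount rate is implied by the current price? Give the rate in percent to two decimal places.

Rearranging the constant-growth DDM: r = D₁/P₀ + g.
D₁ = 8.97 × (1 + 0.035) = 9.2840.
r = 9.2840 / 143.54 + 0.035 = 0.06468 + 0.035 = 0.09968

9.97%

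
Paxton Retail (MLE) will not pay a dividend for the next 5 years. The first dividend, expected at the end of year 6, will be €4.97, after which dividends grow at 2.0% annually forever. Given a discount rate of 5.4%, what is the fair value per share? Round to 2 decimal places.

Deferred-dividend DDM. At t=5 the remaining stream is a growing perpetuity with first payment D_6 = 4.97.
V_5 = D_6/(r−g) = 4.97/(0.054−0.02) = 146.1765
P₀ = V_5/(1+r)^5 = 146.1765/(1+0.054)^5 = 112.3762

€112.38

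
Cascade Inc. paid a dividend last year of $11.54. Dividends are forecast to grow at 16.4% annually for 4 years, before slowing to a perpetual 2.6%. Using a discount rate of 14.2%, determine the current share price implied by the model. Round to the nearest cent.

Two-stage DDM. Project D₁…D_4 at 0.164, terminal growth 0.026, discount at r = 0.142.
D_1 = 13.4326
D_2 = 15.6355
D_3 = 18.1997
D_4 = 21.1845
Terminal value at t=4: TV = D_5/(r−g) = 21.7353/(0.142−0.026) = 187.3730
P₀ = 13.4326/(1+0.142)^1 + 15.6355/(1+0.142)^2 + 18.1997/(1+0.142)^3 + 21.1845/(1+0.142)^4 + 187.3730/(1+0.142)^4 = 158.5911

$158.59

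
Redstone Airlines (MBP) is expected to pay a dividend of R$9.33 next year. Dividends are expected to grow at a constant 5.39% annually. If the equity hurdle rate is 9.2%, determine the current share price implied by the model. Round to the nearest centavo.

Gordon growth model: P₀ = D₁/(r − g), with D₁ = 9.33 given directly.
P₀ = 9.3300 / (0.092 − 0.0539) = 9.3300 / 0.0381 = 244.8819

R$244.88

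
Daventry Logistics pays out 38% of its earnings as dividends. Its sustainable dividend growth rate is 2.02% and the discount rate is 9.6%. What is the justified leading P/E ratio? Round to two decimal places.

5.01

Justified leading P/E = b/(r−g) = 0.38/(0.096−0.0202) = 5.0132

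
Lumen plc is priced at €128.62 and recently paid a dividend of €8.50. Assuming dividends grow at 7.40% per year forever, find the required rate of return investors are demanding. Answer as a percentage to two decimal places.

14.50%

Rearranging the constant-growth DDM: r = D₁/P₀ + g.
D₁ = 8.50 × (1 + 0.074) = 9.1290.
r = 9.1290 / 128.62 + 0.074 = 0.07098 + 0.074 = 0.14498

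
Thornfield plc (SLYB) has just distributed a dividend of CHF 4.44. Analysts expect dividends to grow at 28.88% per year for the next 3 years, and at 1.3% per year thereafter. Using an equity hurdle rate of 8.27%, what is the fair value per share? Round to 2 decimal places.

CHF 127.91

Two-stage DDM. Project D₁…D_3 at 0.2888, terminal growth 0.013, discount at r = 0.0827.
D_1 = 5.7223
D_2 = 7.3749
D_3 = 9.5047
Terminal value at t=3: TV = D_4/(r−g) = 9.6283/(0.0827−0.013) = 138.1390
P₀ = 5.7223/(1+0.0827)^1 + 7.3749/(1+0.0827)^2 + 9.5047/(1+0.0827)^3 + 138.1390/(1+0.0827)^3 = 127.9061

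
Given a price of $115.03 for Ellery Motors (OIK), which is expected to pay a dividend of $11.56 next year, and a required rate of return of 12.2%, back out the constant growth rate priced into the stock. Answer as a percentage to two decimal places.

From P₀ = D₁/(r − g), the implied growth is g = r − D₁/P₀.
g = 0.122 − 11.56/115.03 = 0.122 − 0.10050 = 0.02150

2.15%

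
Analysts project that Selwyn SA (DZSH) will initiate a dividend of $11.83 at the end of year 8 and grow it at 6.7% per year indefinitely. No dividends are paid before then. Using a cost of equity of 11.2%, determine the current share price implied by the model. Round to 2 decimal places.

Deferred-dividend DDM. At t=7 the remaining stream is a growing perpetuity with first payment D_8 = 11.83.
V_7 = D_8/(r−g) = 11.83/(0.112−0.067) = 262.8889
P₀ = V_7/(1+r)^7 = 262.8889/(1+0.112)^7 = 125.0371

$125.04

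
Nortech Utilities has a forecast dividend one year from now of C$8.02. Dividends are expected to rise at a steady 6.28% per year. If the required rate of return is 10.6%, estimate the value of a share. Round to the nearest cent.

C$185.65

Gordon growth model: P₀ = D₁/(r − g), with D₁ = 8.02 given directly.
P₀ = 8.0200 / (0.106 − 0.0628) = 8.0200 / 0.0432 = 185.6481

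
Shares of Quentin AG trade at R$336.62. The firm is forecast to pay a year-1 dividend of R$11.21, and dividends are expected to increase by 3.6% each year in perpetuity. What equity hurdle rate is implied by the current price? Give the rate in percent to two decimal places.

6.93%

Rearranging the constant-growth DDM: r = D₁/P₀ + g.
r = 11.2100 / 336.62 + 0.036 = 0.03330 + 0.036 = 0.06930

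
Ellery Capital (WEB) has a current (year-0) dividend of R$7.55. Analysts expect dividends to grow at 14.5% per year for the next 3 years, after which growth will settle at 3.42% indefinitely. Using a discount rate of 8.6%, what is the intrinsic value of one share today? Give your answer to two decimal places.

Two-stage DDM. Project D₁…D_3 at 0.145, terminal growth 0.0342, discount at r = 0.086.
D_1 = 8.6448
D_2 = 9.8982
D_3 = 11.3335
Terminal value at t=3: TV = D_4/(r−g) = 11.7211/(0.086−0.0342) = 226.2758
P₀ = 8.6448/(1+0.086)^1 + 9.8982/(1+0.086)^2 + 11.3335/(1+0.086)^3 + 226.2758/(1+0.086)^3 = 201.8657

R$201.87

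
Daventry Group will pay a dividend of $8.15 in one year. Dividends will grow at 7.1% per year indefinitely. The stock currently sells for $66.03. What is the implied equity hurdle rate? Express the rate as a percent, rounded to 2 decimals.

Rearranging the constant-growth DDM: r = D₁/P₀ + g.
r = 8.1500 / 66.03 + 0.071 = 0.12343 + 0.071 = 0.19443

19.44%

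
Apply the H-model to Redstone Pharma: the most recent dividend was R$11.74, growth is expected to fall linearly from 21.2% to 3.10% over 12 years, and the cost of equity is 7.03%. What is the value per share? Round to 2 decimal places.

H-model: P₀ = D₀[(1+g_L) + H(g_S−g_L)]/(r−g_L), with H = 12/2 = 6.
P₀ = 11.74 × [(1+0.031) + 6×(0.212−0.031)] / (0.0703−0.031)
   = 11.74 × 2.1170 / 0.0393 = 632.4066

R$632.41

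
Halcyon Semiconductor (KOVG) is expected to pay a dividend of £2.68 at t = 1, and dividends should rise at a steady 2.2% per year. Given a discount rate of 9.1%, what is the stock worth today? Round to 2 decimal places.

£38.84

Gordon growth model: P₀ = D₁/(r − g), with D₁ = 2.68 given directly.
P₀ = 2.6800 / (0.091 − 0.022) = 2.6800 / 0.069 = 38.8406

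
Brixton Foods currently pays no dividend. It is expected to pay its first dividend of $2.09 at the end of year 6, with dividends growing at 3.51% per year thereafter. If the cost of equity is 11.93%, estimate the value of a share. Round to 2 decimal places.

$14.13

Deferred-dividend DDM. At t=5 the remaining stream is a growing perpetuity with first payment D_6 = 2.09.
V_5 = D_6/(r−g) = 2.09/(0.1193−0.0351) = 24.8219
P₀ = V_5/(1+r)^5 = 24.8219/(1+0.1193)^5 = 14.1287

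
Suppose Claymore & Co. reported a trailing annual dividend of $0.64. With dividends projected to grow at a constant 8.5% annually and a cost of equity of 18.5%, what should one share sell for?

$6.94

Gordon growth model: P₀ = D₁/(r − g). D₁ = 0.64 × (1 + 0.085) = 0.6944.
P₀ = 0.6944 / (0.185 − 0.085) = 0.6944 / 0.1 = 6.9440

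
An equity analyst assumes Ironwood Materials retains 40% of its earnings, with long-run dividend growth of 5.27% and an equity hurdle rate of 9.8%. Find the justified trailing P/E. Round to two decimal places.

Payout ratio b = 1 − 0.40 = 0.60.
Justified trailing P/E = b(1+g)/(r−g) = 0.60×(1+0.0527)/(0.098−0.0527) = 13.9430

13.94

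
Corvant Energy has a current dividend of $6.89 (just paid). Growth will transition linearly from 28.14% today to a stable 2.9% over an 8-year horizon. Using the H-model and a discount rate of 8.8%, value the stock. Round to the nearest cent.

$238.07

H-model: P₀ = D₀[(1+g_L) + H(g_S−g_L)]/(r−g_L), with H = 8/2 = 4.
P₀ = 6.89 × [(1+0.029) + 4×(0.2814−0.029)] / (0.088−0.029)
   = 6.89 × 2.0386 / 0.059 = 238.0670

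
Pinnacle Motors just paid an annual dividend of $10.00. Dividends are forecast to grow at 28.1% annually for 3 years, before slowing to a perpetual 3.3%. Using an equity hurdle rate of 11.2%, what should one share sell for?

$239.97

Two-stage DDM. Project D₁…D_3 at 0.281, terminal growth 0.033, discount at r = 0.112.
D_1 = 12.8100
D_2 = 16.4096
D_3 = 21.0207
Terminal value at t=3: TV = D_4/(r−g) = 21.7144/(0.112−0.033) = 274.8657
P₀ = 12.8100/(1+0.112)^1 + 16.4096/(1+0.112)^2 + 21.0207/(1+0.112)^3 + 274.8657/(1+0.112)^3 = 239.9747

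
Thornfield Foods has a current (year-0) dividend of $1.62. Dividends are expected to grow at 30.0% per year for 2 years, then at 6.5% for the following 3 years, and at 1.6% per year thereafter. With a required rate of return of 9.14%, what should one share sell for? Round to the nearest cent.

Three-stage DDM. Project D₁…D_5; terminal Gordon value at t=5 with g = 0.016; discount at r = 0.0914.
D_1 = 2.1060
D_2 = 2.7378
D_3 = 2.9158
D_4 = 3.1053
D_5 = 3.3071
TV_5 = 3.3600/(0.0914−0.016) = 44.5628
P₀ = Σ Dₜ/(1+r)ᵗ + TV_5/(1+r)^5 = 39.5727

$39.57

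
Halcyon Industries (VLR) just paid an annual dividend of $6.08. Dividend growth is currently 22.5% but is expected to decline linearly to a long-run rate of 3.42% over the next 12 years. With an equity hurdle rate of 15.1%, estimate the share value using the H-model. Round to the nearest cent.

$113.43

H-model: P₀ = D₀[(1+g_L) + H(g_S−g_L)]/(r−g_L), with H = 12/2 = 6.
P₀ = 6.08 × [(1+0.0342) + 6×(0.225−0.0342)] / (0.151−0.0342)
   = 6.08 × 2.1790 / 0.1168 = 113.4274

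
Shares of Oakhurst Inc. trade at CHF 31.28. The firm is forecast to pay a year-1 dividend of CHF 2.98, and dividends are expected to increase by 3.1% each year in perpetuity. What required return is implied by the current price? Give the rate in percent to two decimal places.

12.63%

Rearranging the constant-growth DDM: r = D₁/P₀ + g.
r = 2.9800 / 31.28 + 0.031 = 0.09527 + 0.031 = 0.12627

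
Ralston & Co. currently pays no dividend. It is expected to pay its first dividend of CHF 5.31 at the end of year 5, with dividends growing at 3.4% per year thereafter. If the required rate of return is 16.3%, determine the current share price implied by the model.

CHF 22.50

Deferred-dividend DDM. At t=4 the remaining stream is a growing perpetuity with first payment D_5 = 5.31.
V_4 = D_5/(r−g) = 5.31/(0.163−0.034) = 41.1628
P₀ = V_4/(1+r)^4 = 41.1628/(1+0.163)^4 = 22.5002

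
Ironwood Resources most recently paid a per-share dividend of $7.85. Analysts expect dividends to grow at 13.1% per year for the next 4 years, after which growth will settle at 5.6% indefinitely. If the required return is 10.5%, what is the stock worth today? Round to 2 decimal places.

Two-stage DDM. Project D₁…D_4 at 0.131, terminal growth 0.056, discount at r = 0.105.
D_1 = 8.8783
D_2 = 10.0414
D_3 = 11.3568
D_4 = 12.8446
Terminal value at t=4: TV = D_5/(r−g) = 13.5639/(0.105−0.056) = 276.8139
P₀ = 8.8783/(1+0.105)^1 + 10.0414/(1+0.105)^2 + 11.3568/(1+0.105)^3 + 12.8446/(1+0.105)^4 + 276.8139/(1+0.105)^4 = 218.9598

$218.96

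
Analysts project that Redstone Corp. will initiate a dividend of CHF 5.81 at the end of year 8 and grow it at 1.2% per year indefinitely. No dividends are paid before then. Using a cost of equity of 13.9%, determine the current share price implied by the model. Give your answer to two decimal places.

Deferred-dividend DDM. At t=7 the remaining stream is a growing perpetuity with first payment D_8 = 5.81.
V_7 = D_8/(r−g) = 5.81/(0.139−0.012) = 45.7480
P₀ = V_7/(1+r)^7 = 45.7480/(1+0.139)^7 = 18.3953

CHF 18.40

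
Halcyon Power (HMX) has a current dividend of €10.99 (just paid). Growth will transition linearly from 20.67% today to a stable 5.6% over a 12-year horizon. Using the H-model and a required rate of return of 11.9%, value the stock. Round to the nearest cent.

H-model: P₀ = D₀[(1+g_L) + H(g_S−g_L)]/(r−g_L), with H = 12/2 = 6.
P₀ = 10.99 × [(1+0.056) + 6×(0.2067−0.056)] / (0.119−0.056)
   = 10.99 × 1.9602 / 0.063 = 341.9460

€341.95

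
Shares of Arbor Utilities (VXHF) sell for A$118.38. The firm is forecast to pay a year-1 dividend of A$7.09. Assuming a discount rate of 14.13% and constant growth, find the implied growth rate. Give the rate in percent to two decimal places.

From P₀ = D₁/(r − g), the implied growth is g = r − D₁/P₀.
g = 0.1413 − 7.09/118.38 = 0.1413 − 0.05989 = 0.08141

8.14%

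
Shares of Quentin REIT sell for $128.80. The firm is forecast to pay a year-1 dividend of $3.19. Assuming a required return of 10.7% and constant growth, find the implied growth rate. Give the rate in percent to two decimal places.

8.22%

From P₀ = D₁/(r − g), the implied growth is g = r − D₁/P₀.
g = 0.107 − 3.19/128.80 = 0.107 − 0.02477 = 0.08223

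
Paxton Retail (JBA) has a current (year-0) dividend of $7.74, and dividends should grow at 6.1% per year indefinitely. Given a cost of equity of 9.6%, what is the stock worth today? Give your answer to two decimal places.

$234.63

Gordon growth model: P₀ = D₁/(r − g). D₁ = 7.74 × (1 + 0.061) = 8.2121.
P₀ = 8.2121 / (0.096 − 0.061) = 8.2121 / 0.035 = 234.6326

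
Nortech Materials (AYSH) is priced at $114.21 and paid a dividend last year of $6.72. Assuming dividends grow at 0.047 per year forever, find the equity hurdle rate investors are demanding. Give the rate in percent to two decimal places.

10.86%

Rearranging the constant-growth DDM: r = D₁/P₀ + g.
D₁ = 6.72 × (1 + 0.047) = 7.0358.
r = 7.0358 / 114.21 + 0.047 = 0.06160 + 0.047 = 0.10860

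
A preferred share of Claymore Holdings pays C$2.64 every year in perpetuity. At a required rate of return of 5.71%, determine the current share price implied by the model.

Zero-growth DDM (perpetuity): P₀ = D/r = 2.64 / 0.0571 = 46.2347

C$46.23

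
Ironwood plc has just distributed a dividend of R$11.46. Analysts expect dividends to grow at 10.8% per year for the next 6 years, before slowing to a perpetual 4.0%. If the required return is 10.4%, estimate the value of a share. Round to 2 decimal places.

Two-stage DDM. Project D₁…D_6 at 0.108, terminal growth 0.04, discount at r = 0.104.
D_1 = 12.6977
D_2 = 14.0690
D_3 = 15.5885
D_4 = 17.2720
D_5 = 19.1374
D_6 = 21.2043
Terminal value at t=6: TV = D_7/(r−g) = 22.0524/(0.104−0.04) = 344.5693
P₀ = 12.6977/(1+0.104)^1 + 14.0690/(1+0.104)^2 + 15.5885/(1+0.104)^3 + 17.2720/(1+0.104)^4 + 19.1374/(1+0.104)^5 + 21.2043/(1+0.104)^6 + 344.5693/(1+0.104)^6 = 259.9475

R$259.95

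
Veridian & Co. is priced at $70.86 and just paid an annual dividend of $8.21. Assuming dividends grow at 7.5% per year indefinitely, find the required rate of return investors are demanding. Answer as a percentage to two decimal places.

Rearranging the constant-growth DDM: r = D₁/P₀ + g.
D₁ = 8.21 × (1 + 0.075) = 8.8258.
r = 8.8258 / 70.86 + 0.075 = 0.12455 + 0.075 = 0.19955

19.96%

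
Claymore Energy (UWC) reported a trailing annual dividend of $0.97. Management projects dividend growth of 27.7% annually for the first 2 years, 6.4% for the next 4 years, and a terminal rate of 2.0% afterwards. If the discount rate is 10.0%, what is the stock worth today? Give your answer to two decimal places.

Three-stage DDM. Project D₁…D_6; terminal Gordon value at t=6 with g = 0.02; discount at r = 0.1.
D_1 = 1.2387
D_2 = 1.5818
D_3 = 1.6830
D_4 = 1.7908
D_5 = 1.9054
D_6 = 2.0273
TV_6 = 2.0679/(0.1−0.02) = 25.8482
P₀ = Σ Dₜ/(1+r)ᵗ + TV_6/(1+r)^6 = 21.8390

$21.84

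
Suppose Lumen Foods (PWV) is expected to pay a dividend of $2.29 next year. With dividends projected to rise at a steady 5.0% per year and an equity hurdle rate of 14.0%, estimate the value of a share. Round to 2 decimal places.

Gordon growth model: P₀ = D₁/(r − g), with D₁ = 2.29 given directly.
P₀ = 2.2900 / (0.14 − 0.05) = 2.2900 / 0.09 = 25.4444

$25.44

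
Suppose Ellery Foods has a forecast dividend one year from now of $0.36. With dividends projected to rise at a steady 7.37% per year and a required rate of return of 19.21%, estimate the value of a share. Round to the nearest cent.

Gordon growth model: P₀ = D₁/(r − g), with D₁ = 0.36 given directly.
P₀ = 0.3600 / (0.1921 − 0.0737) = 0.3600 / 0.1184 = 3.0405

$3.04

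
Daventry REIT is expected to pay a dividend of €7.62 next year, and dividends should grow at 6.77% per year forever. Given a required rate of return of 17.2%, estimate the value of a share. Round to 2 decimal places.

€73.06

Gordon growth model: P₀ = D₁/(r − g), with D₁ = 7.62 given directly.
P₀ = 7.6200 / (0.172 − 0.0677) = 7.6200 / 0.1043 = 73.0585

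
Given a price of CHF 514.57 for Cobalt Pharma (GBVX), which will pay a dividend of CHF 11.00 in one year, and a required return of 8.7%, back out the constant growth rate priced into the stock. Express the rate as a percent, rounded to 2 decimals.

From P₀ = D₁/(r − g), the implied growth is g = r − D₁/P₀.
g = 0.087 − 11.00/514.57 = 0.087 − 0.02138 = 0.06562

6.56%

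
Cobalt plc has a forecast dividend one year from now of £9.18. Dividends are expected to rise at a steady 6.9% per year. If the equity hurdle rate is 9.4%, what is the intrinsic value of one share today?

£367.20

Gordon growth model: P₀ = D₁/(r − g), with D₁ = 9.18 given directly.
P₀ = 9.1800 / (0.094 − 0.069) = 9.1800 / 0.025 = 367.2000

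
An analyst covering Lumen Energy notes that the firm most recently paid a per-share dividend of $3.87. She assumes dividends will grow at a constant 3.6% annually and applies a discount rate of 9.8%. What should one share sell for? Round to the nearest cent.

Gordon growth model: P₀ = D₁/(r − g). D₁ = 3.87 × (1 + 0.036) = 4.0093.
P₀ = 4.0093 / (0.098 − 0.036) = 4.0093 / 0.062 = 64.6665

$64.67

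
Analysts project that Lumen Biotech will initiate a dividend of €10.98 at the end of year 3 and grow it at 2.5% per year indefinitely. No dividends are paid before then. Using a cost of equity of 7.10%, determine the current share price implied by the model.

€208.10

Deferred-dividend DDM. At t=2 the remaining stream is a growing perpetuity with first payment D_3 = 10.98.
V_2 = D_3/(r−g) = 10.98/(0.071−0.025) = 238.6957
P₀ = V_2/(1+r)^2 = 238.6957/(1+0.071)^2 = 208.0969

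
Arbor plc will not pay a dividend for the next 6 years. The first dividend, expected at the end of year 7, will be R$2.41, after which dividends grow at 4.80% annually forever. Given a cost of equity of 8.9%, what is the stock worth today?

Deferred-dividend DDM. At t=6 the remaining stream is a growing perpetuity with first payment D_7 = 2.41.
V_6 = D_7/(r−g) = 2.41/(0.089−0.048) = 58.7805
P₀ = V_6/(1+r)^6 = 58.7805/(1+0.089)^6 = 35.2424

R$35.24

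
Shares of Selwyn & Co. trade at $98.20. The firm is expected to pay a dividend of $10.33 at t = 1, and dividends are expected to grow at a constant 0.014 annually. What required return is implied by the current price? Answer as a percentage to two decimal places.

Rearranging the constant-growth DDM: r = D₁/P₀ + g.
r = 10.3300 / 98.20 + 0.014 = 0.10519 + 0.014 = 0.11919

11.92%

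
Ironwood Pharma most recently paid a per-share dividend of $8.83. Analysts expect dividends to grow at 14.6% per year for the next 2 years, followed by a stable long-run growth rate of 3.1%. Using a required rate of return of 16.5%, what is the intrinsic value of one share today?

$82.97

Two-stage DDM. Project D₁…D_2 at 0.146, terminal growth 0.031, discount at r = 0.165.
D_1 = 10.1192
D_2 = 11.5966
Terminal value at t=2: TV = D_3/(r−g) = 11.9561/(0.165−0.031) = 89.2244
P₀ = 10.1192/(1+0.165)^1 + 11.5966/(1+0.165)^2 + 89.2244/(1+0.165)^2 = 82.9707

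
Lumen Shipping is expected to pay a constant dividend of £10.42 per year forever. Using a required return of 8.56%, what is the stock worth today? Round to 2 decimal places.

Zero-growth DDM (perpetuity): P₀ = D/r = 10.42 / 0.0856 = 121.7290

£121.73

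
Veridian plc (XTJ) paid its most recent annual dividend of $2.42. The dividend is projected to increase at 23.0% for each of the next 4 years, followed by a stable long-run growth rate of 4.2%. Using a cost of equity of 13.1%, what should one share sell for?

Two-stage DDM. Project D₁…D_4 at 0.23, terminal growth 0.042, discount at r = 0.131.
D_1 = 2.9766
D_2 = 3.6612
D_3 = 4.5033
D_4 = 5.5391
Terminal value at t=4: TV = D_5/(r−g) = 5.7717/(0.131−0.042) = 64.8505
P₀ = 2.9766/(1+0.131)^1 + 3.6612/(1+0.131)^2 + 4.5033/(1+0.131)^3 + 5.5391/(1+0.131)^4 + 64.8505/(1+0.131)^4 = 51.6255

$51.63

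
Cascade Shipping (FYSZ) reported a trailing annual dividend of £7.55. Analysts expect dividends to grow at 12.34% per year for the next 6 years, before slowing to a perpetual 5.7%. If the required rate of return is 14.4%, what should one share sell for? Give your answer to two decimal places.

£124.78

Two-stage DDM. Project D₁…D_6 at 0.1234, terminal growth 0.057, discount at r = 0.144.
D_1 = 8.4817
D_2 = 9.5283
D_3 = 10.7041
D_4 = 12.0250
D_5 = 13.5089
D_6 = 15.1759
Terminal value at t=6: TV = D_7/(r−g) = 16.0409/(0.144−0.057) = 184.3780
P₀ = 8.4817/(1+0.144)^1 + 9.5283/(1+0.144)^2 + 10.7041/(1+0.144)^3 + 12.0250/(1+0.144)^4 + 13.5089/(1+0.144)^5 + 15.1759/(1+0.144)^6 + 184.3780/(1+0.144)^6 = 124.7824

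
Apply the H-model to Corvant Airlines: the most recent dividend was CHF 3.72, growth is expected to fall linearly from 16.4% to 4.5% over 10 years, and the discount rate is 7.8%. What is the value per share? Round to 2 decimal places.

CHF 184.87

H-model: P₀ = D₀[(1+g_L) + H(g_S−g_L)]/(r−g_L), with H = 10/2 = 5.
P₀ = 3.72 × [(1+0.045) + 5×(0.164−0.045)] / (0.078−0.045)
   = 3.72 × 1.6400 / 0.033 = 184.8727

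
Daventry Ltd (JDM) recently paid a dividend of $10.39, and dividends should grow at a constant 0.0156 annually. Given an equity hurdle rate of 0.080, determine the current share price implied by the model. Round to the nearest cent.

Gordon growth model: P₀ = D₁/(r − g). D₁ = 10.39 × (1 + 0.0156) = 10.5521.
P₀ = 10.5521 / (0.08 − 0.0156) = 10.5521 / 0.0644 = 163.8522

$163.85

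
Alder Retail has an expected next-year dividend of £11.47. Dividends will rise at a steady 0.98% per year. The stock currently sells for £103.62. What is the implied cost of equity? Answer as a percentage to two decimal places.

12.05%

Rearranging the constant-growth DDM: r = D₁/P₀ + g.
r = 11.4700 / 103.62 + 0.0098 = 0.11069 + 0.0098 = 0.12049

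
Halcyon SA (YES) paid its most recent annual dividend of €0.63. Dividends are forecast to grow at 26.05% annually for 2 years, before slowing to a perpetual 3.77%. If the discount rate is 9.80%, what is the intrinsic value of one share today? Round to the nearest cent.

€15.84

Two-stage DDM. Project D₁…D_2 at 0.2605, terminal growth 0.0377, discount at r = 0.098.
D_1 = 0.7941
D_2 = 1.0010
Terminal value at t=2: TV = D_3/(r−g) = 1.0387/(0.098−0.0377) = 17.2259
P₀ = 0.7941/(1+0.098)^1 + 1.0010/(1+0.098)^2 + 17.2259/(1+0.098)^2 = 15.8417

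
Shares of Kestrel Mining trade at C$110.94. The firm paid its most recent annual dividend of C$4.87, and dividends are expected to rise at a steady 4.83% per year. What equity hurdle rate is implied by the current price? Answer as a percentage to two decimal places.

Rearranging the constant-growth DDM: r = D₁/P₀ + g.
D₁ = 4.87 × (1 + 0.0483) = 5.1052.
r = 5.1052 / 110.94 + 0.0483 = 0.04602 + 0.0483 = 0.09432

9.43%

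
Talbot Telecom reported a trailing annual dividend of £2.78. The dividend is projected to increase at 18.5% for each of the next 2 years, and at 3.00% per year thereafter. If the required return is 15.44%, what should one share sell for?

Two-stage DDM. Project D₁…D_2 at 0.185, terminal growth 0.03, discount at r = 0.1544.
D_1 = 3.2943
D_2 = 3.9037
Terminal value at t=2: TV = D_3/(r−g) = 4.0209/(0.1544−0.03) = 32.3220
P₀ = 3.2943/(1+0.1544)^1 + 3.9037/(1+0.1544)^2 + 32.3220/(1+0.1544)^2 = 30.0372

£30.04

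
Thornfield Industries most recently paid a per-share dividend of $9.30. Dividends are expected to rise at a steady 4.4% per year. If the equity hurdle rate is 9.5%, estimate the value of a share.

$190.38

Gordon growth model: P₀ = D₁/(r − g). D₁ = 9.30 × (1 + 0.044) = 9.7092.
P₀ = 9.7092 / (0.095 − 0.044) = 9.7092 / 0.051 = 190.3765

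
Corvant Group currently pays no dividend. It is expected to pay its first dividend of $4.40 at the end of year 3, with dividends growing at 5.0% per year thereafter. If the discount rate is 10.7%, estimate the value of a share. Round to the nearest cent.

Deferred-dividend DDM. At t=2 the remaining stream is a growing perpetuity with first payment D_3 = 4.40.
V_2 = D_3/(r−g) = 4.40/(0.107−0.05) = 77.1930
P₀ = V_2/(1+r)^2 = 77.1930/(1+0.107)^2 = 62.9916

$62.99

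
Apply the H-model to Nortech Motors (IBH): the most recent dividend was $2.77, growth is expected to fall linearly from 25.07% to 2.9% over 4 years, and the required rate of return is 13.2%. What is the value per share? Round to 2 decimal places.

H-model: P₀ = D₀[(1+g_L) + H(g_S−g_L)]/(r−g_L), with H = 4/2 = 2.
P₀ = 2.77 × [(1+0.029) + 2×(0.2507−0.029)] / (0.132−0.029)
   = 2.77 × 1.4724 / 0.103 = 39.5976

$39.60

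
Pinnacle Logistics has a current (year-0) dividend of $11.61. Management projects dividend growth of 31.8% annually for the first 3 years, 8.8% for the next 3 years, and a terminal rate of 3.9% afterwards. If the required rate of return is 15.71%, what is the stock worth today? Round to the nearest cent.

Three-stage DDM. Project D₁…D_6; terminal Gordon value at t=6 with g = 0.039; discount at r = 0.1571.
D_1 = 15.3020
D_2 = 20.1680
D_3 = 26.5814
D_4 = 28.9206
D_5 = 31.4656
D_6 = 34.2346
TV_6 = 35.5697/(0.1571−0.039) = 301.1832
P₀ = Σ Dₜ/(1+r)ᵗ + TV_6/(1+r)^6 = 216.5018

$216.50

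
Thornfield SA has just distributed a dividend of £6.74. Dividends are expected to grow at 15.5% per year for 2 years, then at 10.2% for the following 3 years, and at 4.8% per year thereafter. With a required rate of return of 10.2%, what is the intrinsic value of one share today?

Three-stage DDM. Project D₁…D_5; terminal Gordon value at t=5 with g = 0.048; discount at r = 0.102.
D_1 = 7.7847
D_2 = 8.9913
D_3 = 9.9084
D_4 = 10.9191
D_5 = 12.0329
TV_5 = 12.6104/(0.102−0.048) = 233.5265
P₀ = Σ Dₜ/(1+r)ᵗ + TV_5/(1+r)^5 = 180.3703

£180.37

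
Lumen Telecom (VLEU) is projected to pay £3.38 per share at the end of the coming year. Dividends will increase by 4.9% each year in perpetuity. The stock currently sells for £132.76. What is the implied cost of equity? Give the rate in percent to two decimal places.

7.45%

Rearranging the constant-growth DDM: r = D₁/P₀ + g.
r = 3.3800 / 132.76 + 0.049 = 0.02546 + 0.049 = 0.07446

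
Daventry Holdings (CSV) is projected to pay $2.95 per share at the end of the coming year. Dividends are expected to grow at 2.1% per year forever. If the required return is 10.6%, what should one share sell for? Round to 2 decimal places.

$34.71

Gordon growth model: P₀ = D₁/(r − g), with D₁ = 2.95 given directly.
P₀ = 2.9500 / (0.106 − 0.021) = 2.9500 / 0.085 = 34.7059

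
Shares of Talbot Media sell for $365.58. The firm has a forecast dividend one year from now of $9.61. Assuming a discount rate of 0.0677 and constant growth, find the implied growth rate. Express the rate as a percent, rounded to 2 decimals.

From P₀ = D₁/(r − g), the implied growth is g = r − D₁/P₀.
g = 0.0677 − 9.61/365.58 = 0.0677 − 0.02629 = 0.04141

4.14%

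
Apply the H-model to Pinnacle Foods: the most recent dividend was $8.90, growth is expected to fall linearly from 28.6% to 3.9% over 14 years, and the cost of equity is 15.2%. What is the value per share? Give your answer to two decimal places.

$218.01

H-model: P₀ = D₀[(1+g_L) + H(g_S−g_L)]/(r−g_L), with H = 14/2 = 7.
P₀ = 8.90 × [(1+0.039) + 7×(0.286−0.039)] / (0.152−0.039)
   = 8.90 × 2.7680 / 0.113 = 218.0106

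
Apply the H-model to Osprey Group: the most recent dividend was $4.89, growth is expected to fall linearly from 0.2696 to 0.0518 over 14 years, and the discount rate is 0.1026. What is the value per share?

H-model: P₀ = D₀[(1+g_L) + H(g_S−g_L)]/(r−g_L), with H = 14/2 = 7.
P₀ = 4.89 × [(1+0.0518) + 7×(0.2696−0.0518)] / (0.1026−0.0518)
   = 4.89 × 2.5764 / 0.0508 = 248.0039

$248.00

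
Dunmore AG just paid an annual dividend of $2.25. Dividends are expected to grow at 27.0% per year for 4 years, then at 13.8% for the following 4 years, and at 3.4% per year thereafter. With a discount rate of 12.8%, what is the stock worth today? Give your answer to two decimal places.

Three-stage DDM. Project D₁…D_8; terminal Gordon value at t=8 with g = 0.034; discount at r = 0.128.
D_1 = 2.8575
D_2 = 3.6290
D_3 = 4.6089
D_4 = 5.8533
D_5 = 6.6610
D_6 = 7.5802
D_7 = 8.6263
D_8 = 9.8167
TV_8 = 10.1505/(0.128−0.034) = 107.9839
P₀ = Σ Dₜ/(1+r)ᵗ + TV_8/(1+r)^8 = 68.1961

$68.20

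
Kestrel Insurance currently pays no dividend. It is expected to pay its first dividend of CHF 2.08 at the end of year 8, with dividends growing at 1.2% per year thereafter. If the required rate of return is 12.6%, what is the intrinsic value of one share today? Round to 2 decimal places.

CHF 7.95

Deferred-dividend DDM. At t=7 the remaining stream is a growing perpetuity with first payment D_8 = 2.08.
V_7 = D_8/(r−g) = 2.08/(0.126−0.012) = 18.2456
P₀ = V_7/(1+r)^7 = 18.2456/(1+0.126)^7 = 7.9504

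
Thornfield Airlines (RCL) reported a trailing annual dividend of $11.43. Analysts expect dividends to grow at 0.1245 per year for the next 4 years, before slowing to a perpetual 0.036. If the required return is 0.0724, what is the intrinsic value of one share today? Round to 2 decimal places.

$444.84

Two-stage DDM. Project D₁…D_4 at 0.1245, terminal growth 0.036, discount at r = 0.0724.
D_1 = 12.8530
D_2 = 14.4532
D_3 = 16.2527
D_4 = 18.2761
Terminal value at t=4: TV = D_5/(r−g) = 18.9341/(0.0724−0.036) = 520.1666
P₀ = 12.8530/(1+0.0724)^1 + 14.4532/(1+0.0724)^2 + 16.2527/(1+0.0724)^3 + 18.2761/(1+0.0724)^4 + 520.1666/(1+0.0724)^4 = 444.8415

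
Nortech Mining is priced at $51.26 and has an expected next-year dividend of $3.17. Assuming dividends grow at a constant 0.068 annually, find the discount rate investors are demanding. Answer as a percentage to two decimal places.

Rearranging the constant-growth DDM: r = D₁/P₀ + g.
r = 3.1700 / 51.26 + 0.068 = 0.06184 + 0.068 = 0.12984

12.98%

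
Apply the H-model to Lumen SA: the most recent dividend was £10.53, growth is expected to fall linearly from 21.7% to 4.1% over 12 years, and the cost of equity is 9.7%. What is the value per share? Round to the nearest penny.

£394.31

H-model: P₀ = D₀[(1+g_L) + H(g_S−g_L)]/(r−g_L), with H = 12/2 = 6.
P₀ = 10.53 × [(1+0.041) + 6×(0.217−0.041)] / (0.097−0.041)
   = 10.53 × 2.0970 / 0.056 = 394.3109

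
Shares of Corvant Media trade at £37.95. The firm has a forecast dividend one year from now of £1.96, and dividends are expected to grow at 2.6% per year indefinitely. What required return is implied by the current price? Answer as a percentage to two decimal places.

7.76%

Rearranging the constant-growth DDM: r = D₁/P₀ + g.
r = 1.9600 / 37.95 + 0.026 = 0.05165 + 0.026 = 0.07765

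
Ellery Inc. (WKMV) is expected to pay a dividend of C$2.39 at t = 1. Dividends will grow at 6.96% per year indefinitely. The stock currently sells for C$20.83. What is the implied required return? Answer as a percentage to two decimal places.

18.43%

Rearranging the constant-growth DDM: r = D₁/P₀ + g.
r = 2.3900 / 20.83 + 0.0696 = 0.11474 + 0.0696 = 0.18434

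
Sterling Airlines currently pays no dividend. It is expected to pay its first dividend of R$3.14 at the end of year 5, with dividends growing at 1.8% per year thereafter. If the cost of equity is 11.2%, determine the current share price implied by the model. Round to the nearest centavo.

Deferred-dividend DDM. At t=4 the remaining stream is a growing perpetuity with first payment D_5 = 3.14.
V_4 = D_5/(r−g) = 3.14/(0.112−0.018) = 33.4043
P₀ = V_4/(1+r)^4 = 33.4043/(1+0.112)^4 = 21.8465

R$21.85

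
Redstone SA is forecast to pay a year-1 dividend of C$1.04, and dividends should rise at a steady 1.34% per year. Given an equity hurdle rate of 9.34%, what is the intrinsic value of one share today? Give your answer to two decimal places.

C$13.00

Gordon growth model: P₀ = D₁/(r − g), with D₁ = 1.04 given directly.
P₀ = 1.0400 / (0.0934 − 0.0134) = 1.0400 / 0.08 = 13.0000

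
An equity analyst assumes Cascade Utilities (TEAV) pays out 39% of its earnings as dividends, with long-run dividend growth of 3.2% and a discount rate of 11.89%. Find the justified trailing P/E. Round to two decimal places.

4.63

Justified trailing P/E = b(1+g)/(r−g) = 0.39×(1+0.032)/(0.1189−0.032) = 4.6315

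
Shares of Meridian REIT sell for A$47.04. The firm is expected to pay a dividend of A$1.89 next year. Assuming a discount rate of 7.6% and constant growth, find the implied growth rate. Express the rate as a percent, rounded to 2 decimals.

From P₀ = D₁/(r − g), the implied growth is g = r − D₁/P₀.
g = 0.076 − 1.89/47.04 = 0.076 − 0.04018 = 0.03582

3.58%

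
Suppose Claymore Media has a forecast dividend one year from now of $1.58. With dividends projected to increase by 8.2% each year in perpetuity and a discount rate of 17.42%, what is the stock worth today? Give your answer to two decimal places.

$17.14

Gordon growth model: P₀ = D₁/(r − g), with D₁ = 1.58 given directly.
P₀ = 1.5800 / (0.1742 − 0.082) = 1.5800 / 0.0922 = 17.1367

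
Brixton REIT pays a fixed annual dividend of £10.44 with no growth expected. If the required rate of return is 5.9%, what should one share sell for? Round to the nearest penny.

£176.95

Zero-growth DDM (perpetuity): P₀ = D/r = 10.44 / 0.059 = 176.9492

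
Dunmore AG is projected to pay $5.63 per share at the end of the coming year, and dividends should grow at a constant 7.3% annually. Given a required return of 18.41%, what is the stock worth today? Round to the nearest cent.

Gordon growth model: P₀ = D₁/(r − g), with D₁ = 5.63 given directly.
P₀ = 5.6300 / (0.1841 − 0.073) = 5.6300 / 0.1111 = 50.6751

$50.68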